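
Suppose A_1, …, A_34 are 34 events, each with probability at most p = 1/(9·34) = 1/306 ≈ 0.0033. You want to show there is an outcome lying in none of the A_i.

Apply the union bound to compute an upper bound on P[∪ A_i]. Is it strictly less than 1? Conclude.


Union bound: P[∪_{i=1}^{34} A_i] ≤ Σ_i P[A_i] ≤ 34·p = 34·(1/306) = 1/9.
Numerically: 1/9 ≈ 0.1111.
Is 1/9 < 1? YES.
Since P[∪ A_i] ≤ 1/9 < 1, the complement has P[∩ A_i^c] ≥ 1 − 1/9 = 8/9 > 0, so some outcome avoids every A_i.

34·p = 1/9 ≈ 0.1111; existence CERTIFIED by the union bound.


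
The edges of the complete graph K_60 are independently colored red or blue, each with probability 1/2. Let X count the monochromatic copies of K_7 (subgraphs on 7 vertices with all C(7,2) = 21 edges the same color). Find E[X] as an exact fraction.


Let X = Σ_S X_S over the C(60, 7) = 386206920 subsets S of size 7, where X_S = 1 if the K_7 on S is monochromatic.
For a fixed S, the K_7 on S has C(7, 2) = 21 edges. P[all 21 edges red] = (1/2)^21, and likewise for blue, so P[monochromatic] = 2·(1/2)^21 = 2^{1 − 21} = 1/1048576.
Summing: E[X] = C(60, 7) · 2^{1 − 21} = 386206920 · 1/1048576 = 48275865/131072.
Numerically: E[X] ≈ 368.31562.

E[X] = C(60,7)·2^(1−C(7,2)) = 48275865/131072 ≈ 368.31562.


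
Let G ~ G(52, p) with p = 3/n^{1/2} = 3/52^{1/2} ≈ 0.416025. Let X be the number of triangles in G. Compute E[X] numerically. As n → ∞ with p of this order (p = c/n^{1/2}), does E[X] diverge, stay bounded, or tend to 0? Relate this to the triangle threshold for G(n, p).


Number of potential triangles: C(52, 3) = 22100.
Each occurs with probability p³ ≈ (0.416025)³ ≈ 7.20043524e-02.
By linearity: E[X] = C(52, 3)·p³ ≈ 22100 · 7.20043524e-02 ≈ 1591.296188.
Since α = 1/2 < 1, p = c/n^{1/2} ≫ 1/n is above the triangle threshold p ~ 1/n. Asymptotically E[X] ~ (c³/6)·n^{3(1−α)} = (3³/6)·n^{1.5} → ∞; triangles are abundant w.h.p.

E[X] ≈ 1591.296188; in regime p = Θ(1/n^{1/2}) E[X] diverges (above the triangle threshold p ~ 1/n).


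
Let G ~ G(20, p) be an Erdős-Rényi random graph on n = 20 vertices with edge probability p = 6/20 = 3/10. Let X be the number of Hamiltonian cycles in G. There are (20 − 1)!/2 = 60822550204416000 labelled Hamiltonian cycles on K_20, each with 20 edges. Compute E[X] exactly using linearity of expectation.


K_20 has (20 − 1)!/2 = 60822550204416000 labelled Hamiltonian cycles.
For each such Hamiltonian cycle H, let X_H = 1 if all 20 edges of H are present in G. Then P[X_H = 1] = p^{20} = (3/10)^{20} = 3486784401/100000000000000000000.
By linearity of expectation: E[X] = Σ_H E[X_H] = 60822550204416000 · p^{20} = 60822550204416000 · 3486784401/100000000000000000000 = 51776152168407487821/24414062500000.
Numerically: E[X] ≈ 2.12075e+06.

E[X] = 60822550204416000 · (3/10)^{20} = 51776152168407487821/24414062500000 ≈ 2.12075e+06.


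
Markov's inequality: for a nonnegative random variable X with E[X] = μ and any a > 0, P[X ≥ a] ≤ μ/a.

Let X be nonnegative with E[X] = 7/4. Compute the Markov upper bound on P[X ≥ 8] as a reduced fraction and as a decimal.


μ = E[X] = 7/4, a = 8.
Markov: P[X ≥ 8] ≤ μ/a = (7/4)/8 = 7/32.
Numerically: ≈ 0.21875.
(Since a = 8 > μ = 1.75000, the bound 7/32 is < 1 and informative.)

P[X ≥ 8] ≤ 7/32 ≈ 0.21875.


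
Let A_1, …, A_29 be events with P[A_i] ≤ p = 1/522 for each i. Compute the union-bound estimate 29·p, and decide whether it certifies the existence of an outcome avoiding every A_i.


Union bound: P[∪_{i=1}^{29} A_i] ≤ Σ_i P[A_i] ≤ 29·p = 29·(1/522) = 1/18.
Numerically: 1/18 ≈ 0.0555556.
Is 1/18 < 1? YES.
Since P[∪ A_i] ≤ 1/18 < 1, the complement has P[∩ A_i^c] ≥ 1 − 1/18 = 17/18 > 0, so some outcome avoids every A_i.

29·p = 1/18 ≈ 0.0555556; existence CERTIFIED by the union bound.


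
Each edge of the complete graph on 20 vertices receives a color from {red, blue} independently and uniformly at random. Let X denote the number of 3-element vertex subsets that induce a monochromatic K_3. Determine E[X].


Let X = Σ_S X_S over the C(20, 3) = 1140 subsets S of size 3, where X_S = 1 if the K_3 on S is monochromatic.
For a fixed S, the K_3 on S has C(3, 2) = 3 edges. P[all 3 edges red] = (1/2)^3, and likewise for blue, so P[monochromatic] = 2·(1/2)^3 = 2^{1 − 3} = 1/4.
Summing: E[X] = C(20, 3) · 2^{1 − 3} = 1140 · 1/4 = 285.
Numerically: E[X] ≈ 285.000.

E[X] = C(20,3)·2^(1−C(3,2)) = 285 ≈ 285.000.


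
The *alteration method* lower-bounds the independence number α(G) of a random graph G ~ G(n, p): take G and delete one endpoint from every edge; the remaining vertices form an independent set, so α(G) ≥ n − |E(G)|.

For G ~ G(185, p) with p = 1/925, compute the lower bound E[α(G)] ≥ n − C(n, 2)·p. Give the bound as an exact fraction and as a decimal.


E[|E(G)|] = C(185, 2)·p = 17020 · (1/925) = 92/5.
E[α(G)] ≥ n − E[|E(G)|] = 185 − 92/5 = 833/5.
Numerically: ≈ 166.60000.
(This is only a lower bound; the true E[α(G)] may be larger.)

E[α(G)] ≥ 833/5 ≈ 166.60000.


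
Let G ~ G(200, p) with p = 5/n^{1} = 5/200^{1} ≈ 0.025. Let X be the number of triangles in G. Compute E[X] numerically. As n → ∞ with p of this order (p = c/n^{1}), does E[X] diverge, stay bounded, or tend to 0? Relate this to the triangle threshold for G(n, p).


Number of potential triangles: C(200, 3) = 1313400.
Each occurs with probability p³ ≈ (0.025)³ ≈ 1.56250000e-05.
By linearity: E[X] = C(200, 3)·p³ ≈ 1313400 · 1.56250000e-05 ≈ 20.521875.
Here α = 1, so p = 5/n is exactly at the triangle threshold p ~ 1/n. Asymptotically E[X] → c³/6 = 5³/6 = 125/6 ≈ 20.833333, a bounded constant. In this regime the triangle count is asymptotically Poisson(c³/6).

E[X] ≈ 20.521875; in regime p = Θ(1/n^{1}) E[X] stays bounded (at the triangle threshold p ~ 1/n).


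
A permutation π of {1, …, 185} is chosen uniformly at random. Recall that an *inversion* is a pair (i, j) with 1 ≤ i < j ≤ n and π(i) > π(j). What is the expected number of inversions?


Write X = Σ X_I over the C(185, 2) = 17020 pairs i < j, with X_I the indicator of one inversion.
There are 17020 indicators.
For each fixed pair i < j, the values π(i) and π(j) are two distinct elements of {1, …, 185} in uniformly random order; by symmetry P[π(i) > π(j)] = 1/2.
By linearity: E[X] = 17020 · (1/2) = C(185, 2) · (1/2) = 17020/2 = 8510 ≈ 8510.000.

E[X] = 8510 = 8510.000.


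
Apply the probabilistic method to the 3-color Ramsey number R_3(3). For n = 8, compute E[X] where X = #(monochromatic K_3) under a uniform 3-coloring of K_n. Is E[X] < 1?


E[X] = C(8, 3) · 3^{1 − 3} = 56 · 3^{−2} = 56/9.
As a reduced fraction: E[X] = 56/9 ≈ 6.2222.
Is E[X] < 1? NO.
Since E[X] ≥ 1, the first-moment bound is inconclusive at n = 8; it does NOT by itself certify R_3(3) > 8.

E[X] = 56/9 ≈ 6.2222; E[X] ≥ 1; first-moment method inconclusive here.


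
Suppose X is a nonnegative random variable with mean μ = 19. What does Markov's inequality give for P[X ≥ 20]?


μ = E[X] = 19, a = 20.
Markov: P[X ≥ 20] ≤ μ/a = (19)/20 = 19/20.
Numerically: ≈ 0.95000.
(Since a = 20 > μ = 19.00000, the bound 19/20 is < 1 and informative.)

P[X ≥ 20] ≤ 19/20 ≈ 0.95000.


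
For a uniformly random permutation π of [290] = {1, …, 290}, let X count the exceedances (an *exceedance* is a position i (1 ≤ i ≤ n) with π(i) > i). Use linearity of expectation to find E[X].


Write X = Σ_{i=1}^{290} X_i, where X_i = 1_{π(i) > i}.
For each fixed i, π(i) is uniform over {1, …, 290} (marginal of a uniform permutation), so P[π(i) > i] = (n − i)/n. Summing: Σ_{i=1}^{290} (n − i)/n = (0 + 1 + … + 289)/290 = 290(290 − 1)/(2·290) = (290 − 1)/2.
Hence E[X] = Σ_{i=1}^{290} (290 − i)/290 = 289/2 ≈ 144.5000.

E[X] = 289/2 = 144.5000.


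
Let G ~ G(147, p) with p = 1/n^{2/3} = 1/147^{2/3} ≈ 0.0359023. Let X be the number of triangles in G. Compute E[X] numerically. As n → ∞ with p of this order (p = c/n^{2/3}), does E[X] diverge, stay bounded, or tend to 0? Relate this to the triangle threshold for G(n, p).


Number of potential triangles: C(147, 3) = 518665.
Each occurs with probability p³ ≈ (0.0359023)³ ≈ 4.62770142e-05.
By linearity: E[X] = C(147, 3)·p³ ≈ 518665 · 4.62770142e-05 ≈ 24.002268.
Since α = 2/3 < 1, p = c/n^{2/3} ≫ 1/n is above the triangle threshold p ~ 1/n. Asymptotically E[X] ~ (c³/6)·n^{3(1−α)} = (1³/6)·n^{1} → ∞; triangles are abundant w.h.p.

E[X] ≈ 24.002268; in regime p = Θ(1/n^{2/3}) E[X] diverges (above the triangle threshold p ~ 1/n).


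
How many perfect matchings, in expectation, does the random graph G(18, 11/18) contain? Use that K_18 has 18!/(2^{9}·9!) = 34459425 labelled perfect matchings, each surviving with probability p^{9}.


K_18 has 18!/(2^{9}·9!) = 34459425 labelled perfect matchings.
For each such perfect matching H, let X_H = 1 if all 9 edges of H are present in G. Then P[X_H = 1] = p^{9} = (11/18)^{9} = 2357947691/198359290368.
Summing the indicators: E[X] = Σ_H E[X_H] = 34459425 · p^{9} = 34459425 · 2357947691/198359290368 = 1003129896443675/2448880128.
Numerically: E[X] ≈ 409628.

E[X] = 34459425 · (11/18)^{9} = 1003129896443675/2448880128 ≈ 409628.


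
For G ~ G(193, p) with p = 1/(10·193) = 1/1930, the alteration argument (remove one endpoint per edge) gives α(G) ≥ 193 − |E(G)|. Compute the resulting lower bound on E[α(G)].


E[|E(G)|] = C(193, 2)·p = 18528 · (1/1930) = 48/5.
E[α(G)] ≥ n − E[|E(G)|] = 193 − 48/5 = 917/5.
Numerically: ≈ 183.4000.
(This is only a lower bound; the true E[α(G)] may be larger.)

E[α(G)] ≥ 917/5 ≈ 183.4000.


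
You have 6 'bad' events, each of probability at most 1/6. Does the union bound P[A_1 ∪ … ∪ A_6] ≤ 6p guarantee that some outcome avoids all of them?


Union bound: P[∪_{i=1}^{6} A_i] ≤ Σ_i P[A_i] ≤ 6·p = 6·(1/6) = 1.
Numerically: 1 ≈ 1.00000.
Is 1 < 1? NO.
Since the bound 1 is ≥ 1, the union bound is uninformative here; it does NOT by itself certify existence.

6·p = 1 ≈ 1.00000; existence NOT certified by the union bound.


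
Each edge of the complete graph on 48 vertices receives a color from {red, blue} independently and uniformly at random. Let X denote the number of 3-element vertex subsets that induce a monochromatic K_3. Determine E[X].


Let X = Σ_S X_S over the C(48, 3) = 17296 subsets S of size 3, where X_S = 1 if the K_3 on S is monochromatic.
For a fixed S, the K_3 on S has C(3, 2) = 3 edges. P[all 3 edges red] = (1/2)^3, and likewise for blue, so P[monochromatic] = 2·(1/2)^3 = 2^{1 − 3} = 1/4.
By linearity: E[X] = C(48, 3) · 2^{1 − 3} = 17296 · 1/4 = 4324.
Numerically: E[X] ≈ 4324.0000.

E[X] = C(48,3)·2^(1−C(3,2)) = 4324 ≈ 4324.0000.


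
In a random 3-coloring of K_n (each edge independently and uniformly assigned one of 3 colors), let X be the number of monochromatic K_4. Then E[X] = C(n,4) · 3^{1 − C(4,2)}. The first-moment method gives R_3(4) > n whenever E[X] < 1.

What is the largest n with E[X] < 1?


We need C(n, 4) · 3^{1 − 6} < 1, i.e. C(n, 4) < 3^{6 − 1} = 243.
Check values of n near the boundary:
  n = 9: C(9, 4) = 126; 126 < 243? YES
  n = 10: C(10, 4) = 210; 210 < 243? YES
  n = 11: C(11, 4) = 330; 330 < 243? NO
  n = 12: C(12, 4) = 495; 495 < 243? NO
  n = 13: C(13, 4) = 715; 715 < 243? NO
The largest n with C(n, 4) < 243 is n = 10 (where E[X] = 70/81 ≈ 0.8641975). Hence R_3(4) > 10, i.e. R_3(4) ≥ 11.

Largest n = 10; hence R_3(4) > 10.


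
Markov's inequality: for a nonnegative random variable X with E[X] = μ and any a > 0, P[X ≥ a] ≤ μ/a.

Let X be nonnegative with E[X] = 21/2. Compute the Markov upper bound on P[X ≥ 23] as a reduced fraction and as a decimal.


μ = E[X] = 21/2, a = 23.
Markov: P[X ≥ 23] ≤ μ/a = (21/2)/23 = 21/46.
Numerically: ≈ 0.45652.
(Since a = 23 > μ = 10.50000, the bound 21/46 is < 1 and informative.)

P[X ≥ 23] ≤ 21/46 ≈ 0.45652.


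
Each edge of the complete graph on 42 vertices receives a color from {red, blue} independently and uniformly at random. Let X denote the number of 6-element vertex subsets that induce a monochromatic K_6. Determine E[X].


Let X = Σ_S X_S over the C(42, 6) = 5245786 subsets S of size 6, where X_S = 1 if the K_6 on S is monochromatic.
For a fixed S, the K_6 on S has C(6, 2) = 15 edges. P[all 15 edges red] = (1/2)^15, and likewise for blue, so P[monochromatic] = 2·(1/2)^15 = 2^{1 − 15} = 1/16384.
By linearity of expectation: E[X] = C(42, 6) · 2^{1 − 15} = 5245786 · 1/16384 = 2622893/8192.
Numerically: E[X] ≈ 320.177368.

E[X] = C(42,6)·2^(1−C(6,2)) = 2622893/8192 ≈ 320.177368.


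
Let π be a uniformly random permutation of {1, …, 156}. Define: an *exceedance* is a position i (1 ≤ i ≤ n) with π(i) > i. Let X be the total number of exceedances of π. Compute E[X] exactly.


Write X = Σ_{i=1}^{156} X_i, where X_i = 1_{π(i) > i}.
For each fixed i, π(i) is uniform over {1, …, 156} (marginal of a uniform permutation), so P[π(i) > i] = (n − i)/n. Summing: Σ_{i=1}^{156} (n − i)/n = (0 + 1 + … + 155)/156 = 156(156 − 1)/(2·156) = (156 − 1)/2.
Hence E[X] = Σ_{i=1}^{156} (156 − i)/156 = 155/2 ≈ 77.500.

E[X] = 155/2 = 77.500.


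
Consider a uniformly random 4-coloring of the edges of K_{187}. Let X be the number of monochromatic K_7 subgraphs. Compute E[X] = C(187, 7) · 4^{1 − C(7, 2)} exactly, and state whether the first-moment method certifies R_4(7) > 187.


E[X] = C(187, 7) · 4^{1 − 21} = 1416167483302 · 4^{−20} = 1416167483302/1099511627776.
As a reduced fraction: E[X] = 708083741651/549755813888 ≈ 1.287997.
Is E[X] < 1? NO.
Since E[X] ≥ 1, the first-moment bound is inconclusive at n = 187; it does NOT by itself certify R_4(7) > 187.

E[X] = 708083741651/549755813888 ≈ 1.287997; E[X] ≥ 1; first-moment method inconclusive here.


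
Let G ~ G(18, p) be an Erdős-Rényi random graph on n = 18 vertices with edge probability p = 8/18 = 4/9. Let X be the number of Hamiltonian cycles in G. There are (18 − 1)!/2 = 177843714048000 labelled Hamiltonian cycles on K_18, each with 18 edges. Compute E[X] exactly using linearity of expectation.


K_18 has (18 − 1)!/2 = 177843714048000 labelled Hamiltonian cycles.
For each such Hamiltonian cycle H, let X_H = 1 if all 18 edges of H are present in G. Then P[X_H = 1] = p^{18} = (4/9)^{18} = 68719476736/150094635296999121.
Summing the indicators: E[X] = Σ_H E[X_H] = 177843714048000 · p^{18} = 177843714048000 · 68719476736/150094635296999121 = 16764508875398316032000/205891132094649.
Numerically: E[X] ≈ 8.14241e+07.

E[X] = 177843714048000 · (4/9)^{18} = 16764508875398316032000/205891132094649 ≈ 8.14241e+07.


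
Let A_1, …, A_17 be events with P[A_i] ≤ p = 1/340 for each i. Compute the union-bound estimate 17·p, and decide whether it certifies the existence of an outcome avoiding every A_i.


Union bound: P[∪_{i=1}^{17} A_i] ≤ Σ_i P[A_i] ≤ 17·p = 17·(1/340) = 1/20.
Numerically: 1/20 ≈ 0.05000.
Is 1/20 < 1? YES.
Since P[∪ A_i] ≤ 1/20 < 1, the complement has P[∩ A_i^c] ≥ 1 − 1/20 = 19/20 > 0, so some outcome avoids every A_i.

17·p = 1/20 ≈ 0.05000; existence CERTIFIED by the union bound.


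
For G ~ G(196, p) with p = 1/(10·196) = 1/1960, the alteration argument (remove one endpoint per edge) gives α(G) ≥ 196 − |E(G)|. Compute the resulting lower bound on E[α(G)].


E[|E(G)|] = C(196, 2)·p = 19110 · (1/1960) = 39/4.
E[α(G)] ≥ n − E[|E(G)|] = 196 − 39/4 = 745/4.
Numerically: ≈ 186.250000.
(This is only a lower bound; the true E[α(G)] may be larger.)

E[α(G)] ≥ 745/4 ≈ 186.250000.


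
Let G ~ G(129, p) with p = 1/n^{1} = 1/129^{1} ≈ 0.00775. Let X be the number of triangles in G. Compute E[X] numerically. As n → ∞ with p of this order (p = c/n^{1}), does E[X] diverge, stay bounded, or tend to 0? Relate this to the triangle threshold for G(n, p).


Number of potential triangles: C(129, 3) = 349504.
Each occurs with probability p³ ≈ (0.00775)³ ≈ 4.65834e-07.
By linearity: E[X] = C(129, 3)·p³ ≈ 349504 · 4.65834e-07 ≈ 0.163.
Here α = 1, so p = 1/n is exactly at the triangle threshold p ~ 1/n. Asymptotically E[X] → c³/6 = 1³/6 = 1/6 ≈ 0.167, a bounded constant. In this regime the triangle count is asymptotically Poisson(c³/6).

E[X] ≈ 0.163; in regime p = Θ(1/n^{1}) E[X] stays bounded (at the triangle threshold p ~ 1/n).


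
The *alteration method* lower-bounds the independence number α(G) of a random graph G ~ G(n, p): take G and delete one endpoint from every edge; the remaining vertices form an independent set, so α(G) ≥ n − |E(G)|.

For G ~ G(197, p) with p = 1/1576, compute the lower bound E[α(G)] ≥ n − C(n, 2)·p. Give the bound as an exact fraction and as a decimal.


E[|E(G)|] = C(197, 2)·p = 19306 · (1/1576) = 49/4.
E[α(G)] ≥ n − E[|E(G)|] = 197 − 49/4 = 739/4.
Numerically: ≈ 184.75000.
(This is only a lower bound; the true E[α(G)] may be larger.)

E[α(G)] ≥ 739/4 ≈ 184.75000.


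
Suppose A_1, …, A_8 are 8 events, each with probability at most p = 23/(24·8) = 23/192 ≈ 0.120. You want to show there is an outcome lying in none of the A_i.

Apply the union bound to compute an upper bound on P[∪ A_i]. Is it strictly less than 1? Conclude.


Union bound: P[∪_{i=1}^{8} A_i] ≤ Σ_i P[A_i] ≤ 8·p = 8·(23/192) = 23/24.
Numerically: 23/24 ≈ 0.958.
Is 23/24 < 1? YES.
Since P[∪ A_i] ≤ 23/24 < 1, the complement has P[∩ A_i^c] ≥ 1 − 23/24 = 1/24 > 0, so some outcome avoids every A_i.

8·p = 23/24 ≈ 0.958; existence CERTIFIED by the union bound.


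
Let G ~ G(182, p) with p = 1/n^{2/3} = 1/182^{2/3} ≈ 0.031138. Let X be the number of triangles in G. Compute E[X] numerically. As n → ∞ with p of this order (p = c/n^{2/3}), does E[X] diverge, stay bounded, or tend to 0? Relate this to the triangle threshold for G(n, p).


Number of potential triangles: C(182, 3) = 988260.
Each occurs with probability p³ ≈ (0.031138)³ ≈ 3.0189591e-05.
By linearity: E[X] = C(182, 3)·p³ ≈ 988260 · 3.0189591e-05 ≈ 29.83516.
Since α = 2/3 < 1, p = c/n^{2/3} ≫ 1/n is above the triangle threshold p ~ 1/n. Asymptotically E[X] ~ (c³/6)·n^{3(1−α)} = (1³/6)·n^{1} → ∞; triangles are abundant w.h.p.

E[X] ≈ 29.83516; in regime p = Θ(1/n^{2/3}) E[X] diverges (above the triangle threshold p ~ 1/n).


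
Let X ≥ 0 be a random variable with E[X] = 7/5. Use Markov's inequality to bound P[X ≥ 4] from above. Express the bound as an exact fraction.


μ = E[X] = 7/5, a = 4.
Markov: P[X ≥ 4] ≤ μ/a = (7/5)/4 = 7/20.
Numerically: ≈ 0.35000.
(Since a = 4 > μ = 1.40000, the bound 7/20 is < 1 and informative.)

P[X ≥ 4] ≤ 7/20 ≈ 0.35000.


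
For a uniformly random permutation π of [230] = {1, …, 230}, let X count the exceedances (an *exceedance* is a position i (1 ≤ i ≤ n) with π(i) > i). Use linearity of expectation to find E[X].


Write X = Σ_{i=1}^{230} X_i, where X_i = 1_{π(i) > i}.
For each fixed i, π(i) is uniform over {1, …, 230} (marginal of a uniform permutation), so P[π(i) > i] = (n − i)/n. Summing: Σ_{i=1}^{230} (n − i)/n = (0 + 1 + … + 229)/230 = 230(230 − 1)/(2·230) = (230 − 1)/2.
Hence E[X] = Σ_{i=1}^{230} (230 − i)/230 = 229/2 ≈ 114.500000.

E[X] = 229/2 = 114.500000.


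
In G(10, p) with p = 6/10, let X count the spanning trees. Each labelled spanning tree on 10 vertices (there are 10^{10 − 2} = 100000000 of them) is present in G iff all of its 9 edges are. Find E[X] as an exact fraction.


K_10 has 10^{10 − 2} = 100000000 labelled spanning trees.
For each such spanning tree H, let X_H = 1 if all 9 edges of H are present in G. Then P[X_H = 1] = p^{9} = (3/5)^{9} = 19683/1953125.
By linearity of expectation: E[X] = Σ_H E[X_H] = 100000000 · p^{9} = 100000000 · 19683/1953125 = 5038848/5.
Numerically: E[X] ≈ 1.008e+06.

E[X] = 100000000 · (3/5)^{9} = 5038848/5 ≈ 1.008e+06.


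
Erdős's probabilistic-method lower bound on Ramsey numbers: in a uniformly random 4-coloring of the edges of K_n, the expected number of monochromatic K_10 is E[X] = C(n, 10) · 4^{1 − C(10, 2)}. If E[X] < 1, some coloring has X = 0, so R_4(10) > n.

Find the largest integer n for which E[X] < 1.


We need C(n, 10) · 4^{1 − 45} < 1, i.e. C(n, 10) < 4^{45 − 1} = 309485009821345068724781056.
Check values of n near the boundary:
  n = 2018: C(2018, 10) = 301820606687612220663963508; 301820606687612220663963508 < 309485009821345068724781056? YES
  n = 2019: C(2019, 10) = 303322949179835278009229628; 303322949179835278009229628 < 309485009821345068724781056? YES
  n = 2020: C(2020, 10) = 304832018578739931133653656; 304832018578739931133653656 < 309485009821345068724781056? YES
  n = 2021: C(2021, 10) = 306347841644770462864800616; 306347841644770462864800616 < 309485009821345068724781056? YES
  n = 2022: C(2022, 10) = 307870445231474093395937796; 307870445231474093395937796 < 309485009821345068724781056? YES
  n = 2023: C(2023, 10) = 309399856285778485315440716; 309399856285778485315440716 < 309485009821345068724781056? YES
  n = 2024: C(2024, 10) = 310936101848269937576192656; 310936101848269937576192656 < 309485009821345068724781056? NO
  n = 2025: C(2025, 10) = 312479209053472269772600560; 312479209053472269772600560 < 309485009821345068724781056? NO
The largest n with C(n, 10) < 309485009821345068724781056 is n = 2023 (where E[X] = 77349964071444621328860179/77371252455336267181195264 ≈ 1.000). Hence R_4(10) > 2023, i.e. R_4(10) ≥ 2024.

Largest n = 2023; hence R_4(10) > 2023.


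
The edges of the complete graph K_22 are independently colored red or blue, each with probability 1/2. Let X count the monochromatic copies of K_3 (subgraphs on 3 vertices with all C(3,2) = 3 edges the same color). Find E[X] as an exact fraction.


Let X = Σ_S X_S over the C(22, 3) = 1540 subsets S of size 3, where X_S = 1 if the K_3 on S is monochromatic.
For a fixed S, the K_3 on S has C(3, 2) = 3 edges. P[all 3 edges red] = (1/2)^3, and likewise for blue, so P[monochromatic] = 2·(1/2)^3 = 2^{1 − 3} = 1/4.
By linearity: E[X] = C(22, 3) · 2^{1 − 3} = 1540 · 1/4 = 385.
Numerically: E[X] ≈ 385.000.

E[X] = C(22,3)·2^(1−C(3,2)) = 385 ≈ 385.000.


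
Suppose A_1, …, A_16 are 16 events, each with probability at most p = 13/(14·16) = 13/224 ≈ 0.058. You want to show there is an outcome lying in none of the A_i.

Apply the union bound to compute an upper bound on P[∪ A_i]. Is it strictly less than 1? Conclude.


Union bound: P[∪_{i=1}^{16} A_i] ≤ Σ_i P[A_i] ≤ 16·p = 16·(13/224) = 13/14.
Numerically: 13/14 ≈ 0.929.
Is 13/14 < 1? YES.
Since P[∪ A_i] ≤ 13/14 < 1, the complement has P[∩ A_i^c] ≥ 1 − 13/14 = 1/14 > 0, so some outcome avoids every A_i.

16·p = 13/14 ≈ 0.929; existence CERTIFIED by the union bound.


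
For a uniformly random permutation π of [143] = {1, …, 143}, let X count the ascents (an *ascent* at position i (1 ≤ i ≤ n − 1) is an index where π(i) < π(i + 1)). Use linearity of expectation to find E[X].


Write X = Σ X_I over i = 1, …, 142, with X_I the indicator of one ascent.
There are 142 indicators.
For each fixed i, the pair (π(i), π(i+1)) is a uniformly random ordered pair of distinct values from {1, …, 143}; by symmetry P[π(i) < π(i+1)] = 1/2.
By linearity: E[X] = 142 · (1/2) = (143 − 1) · (1/2) = 71 ≈ 71.000000.

E[X] = 71 = 71.000000.


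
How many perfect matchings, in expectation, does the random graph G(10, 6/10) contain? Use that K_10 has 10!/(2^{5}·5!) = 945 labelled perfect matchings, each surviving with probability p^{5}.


K_10 has 10!/(2^{5}·5!) = 945 labelled perfect matchings.
For each such perfect matching H, let X_H = 1 if all 5 edges of H are present in G. Then P[X_H = 1] = p^{5} = (3/5)^{5} = 243/3125.
Summing the indicators: E[X] = Σ_H E[X_H] = 945 · p^{5} = 945 · 243/3125 = 45927/625.
Numerically: E[X] ≈ 73.48.

E[X] = 945 · (3/5)^{5} = 45927/625 ≈ 73.48.


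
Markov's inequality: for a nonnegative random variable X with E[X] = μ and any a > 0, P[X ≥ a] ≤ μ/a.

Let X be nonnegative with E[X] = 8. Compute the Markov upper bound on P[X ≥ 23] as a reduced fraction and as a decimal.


μ = E[X] = 8, a = 23.
Markov: P[X ≥ 23] ≤ μ/a = (8)/23 = 8/23.
Numerically: ≈ 0.3478.
(Since a = 23 > μ = 8.0000, the bound 8/23 is < 1 and informative.)

P[X ≥ 23] ≤ 8/23 ≈ 0.3478.


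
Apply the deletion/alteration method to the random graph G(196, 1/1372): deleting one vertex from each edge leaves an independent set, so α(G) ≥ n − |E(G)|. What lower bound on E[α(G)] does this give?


E[|E(G)|] = C(196, 2)·p = 19110 · (1/1372) = 195/14.
E[α(G)] ≥ n − E[|E(G)|] = 196 − 195/14 = 2549/14.
Numerically: ≈ 182.071429.
(This is only a lower bound; the true E[α(G)] may be larger.)

E[α(G)] ≥ 2549/14 ≈ 182.071429.


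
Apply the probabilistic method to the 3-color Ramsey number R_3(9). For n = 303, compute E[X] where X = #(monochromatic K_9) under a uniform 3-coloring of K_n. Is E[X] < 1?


E[X] = C(303, 9) · 3^{1 − 36} = 52617706925494425 · 3^{−35} = 52617706925494425/50031545098999707.
As a reduced fraction: E[X] = 17539235641831475/16677181699666569 ≈ 1.05169.
Is E[X] < 1? NO.
Since E[X] ≥ 1, the first-moment bound is inconclusive at n = 303; it does NOT by itself certify R_3(9) > 303.

E[X] = 17539235641831475/16677181699666569 ≈ 1.05169; E[X] ≥ 1; first-moment method inconclusive here.


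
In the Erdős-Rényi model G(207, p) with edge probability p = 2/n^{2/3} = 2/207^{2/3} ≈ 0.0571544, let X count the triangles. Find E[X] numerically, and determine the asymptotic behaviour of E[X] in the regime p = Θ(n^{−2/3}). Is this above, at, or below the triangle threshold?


Number of potential triangles: C(207, 3) = 1456935.
Each occurs with probability p³ ≈ (0.0571544)³ ≈ 1.86702140e-04.
By linearity: E[X] = C(207, 3)·p³ ≈ 1456935 · 1.86702140e-04 ≈ 272.012882.
Since α = 2/3 < 1, p = c/n^{2/3} ≫ 1/n is above the triangle threshold p ~ 1/n. Asymptotically E[X] ~ (c³/6)·n^{3(1−α)} = (2³/6)·n^{1} → ∞; triangles are abundant w.h.p.

E[X] ≈ 272.012882; in regime p = Θ(1/n^{2/3}) E[X] diverges (above the triangle threshold p ~ 1/n).


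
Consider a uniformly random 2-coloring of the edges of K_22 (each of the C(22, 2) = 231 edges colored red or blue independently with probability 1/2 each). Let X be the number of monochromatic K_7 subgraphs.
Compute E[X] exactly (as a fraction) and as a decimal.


Let X = Σ_S X_S over the C(22, 7) = 170544 subsets S of size 7, where X_S = 1 if the K_7 on S is monochromatic.
For a fixed S, the K_7 on S has C(7, 2) = 21 edges. P[all 21 edges red] = (1/2)^21, and likewise for blue, so P[monochromatic] = 2·(1/2)^21 = 2^{1 − 21} = 1/1048576.
Summing: E[X] = C(22, 7) · 2^{1 − 21} = 170544 · 1/1048576 = 10659/65536.
Numerically: E[X] ≈ 0.163.

E[X] = C(22,7)·2^(1−C(7,2)) = 10659/65536 ≈ 0.163.


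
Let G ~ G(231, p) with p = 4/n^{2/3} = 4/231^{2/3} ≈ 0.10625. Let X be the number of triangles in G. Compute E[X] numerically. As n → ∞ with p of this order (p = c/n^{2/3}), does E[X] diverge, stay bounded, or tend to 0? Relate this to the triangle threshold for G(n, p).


Number of potential triangles: C(231, 3) = 2027795.
Each occurs with probability p³ ≈ (0.10625)³ ≈ 1.1993778e-03.
By linearity: E[X] = C(231, 3)·p³ ≈ 2027795 · 1.1993778e-03 ≈ 2432.09235.
Since α = 2/3 < 1, p = c/n^{2/3} ≫ 1/n is above the triangle threshold p ~ 1/n. Asymptotically E[X] ~ (c³/6)·n^{3(1−α)} = (4³/6)·n^{1} → ∞; triangles are abundant w.h.p.

E[X] ≈ 2432.09235; in regime p = Θ(1/n^{2/3}) E[X] diverges (above the triangle threshold p ~ 1/n).


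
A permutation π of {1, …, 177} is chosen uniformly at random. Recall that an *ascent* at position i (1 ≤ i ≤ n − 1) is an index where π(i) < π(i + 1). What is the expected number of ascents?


Write X = Σ X_I over i = 1, …, 176, with X_I the indicator of one ascent.
There are 176 indicators.
For each fixed i, the pair (π(i), π(i+1)) is a uniformly random ordered pair of distinct values from {1, …, 177}; by symmetry P[π(i) < π(i+1)] = 1/2.
By linearity: E[X] = 176 · (1/2) = (177 − 1) · (1/2) = 88 ≈ 88.0000.

E[X] = 88 = 88.0000.


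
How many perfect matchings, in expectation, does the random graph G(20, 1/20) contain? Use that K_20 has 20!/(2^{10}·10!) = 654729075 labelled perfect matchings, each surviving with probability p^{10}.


K_20 has 20!/(2^{10}·10!) = 654729075 labelled perfect matchings.
For each such perfect matching H, let X_H = 1 if all 10 edges of H are present in G. Then P[X_H = 1] = p^{10} = (1/20)^{10} = 1/10240000000000.
By linearity: E[X] = Σ_H E[X_H] = 654729075 · p^{10} = 654729075 · 1/10240000000000 = 26189163/409600000000.
Numerically: E[X] ≈ 6.39384e-05.

E[X] = 654729075 · (1/20)^{10} = 26189163/409600000000 ≈ 6.39384e-05.


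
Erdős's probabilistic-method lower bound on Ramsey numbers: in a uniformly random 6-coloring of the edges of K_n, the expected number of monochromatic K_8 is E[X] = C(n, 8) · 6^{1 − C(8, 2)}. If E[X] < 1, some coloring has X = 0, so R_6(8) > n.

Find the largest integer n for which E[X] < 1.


We need C(n, 8) · 6^{1 − 28} < 1, i.e. C(n, 8) < 6^{28 − 1} = 1023490369077469249536.
Check values of n near the boundary:
  n = 1590: C(1590, 8) = 995397314198933813310; 995397314198933813310 < 1023490369077469249536? YES
  n = 1591: C(1591, 8) = 1000427749141189953870; 1000427749141189953870 < 1023490369077469249536? YES
  n = 1592: C(1592, 8) = 1005480414540892933435; 1005480414540892933435 < 1023490369077469249536? YES
  n = 1593: C(1593, 8) = 1010555394551193970323; 1010555394551193970323 < 1023490369077469249536? YES
  n = 1594: C(1594, 8) = 1015652773590544255167; 1015652773590544255167 < 1023490369077469249536? YES
  n = 1595: C(1595, 8) = 1020772636343363633895; 1020772636343363633895 < 1023490369077469249536? YES
  n = 1596: C(1596, 8) = 1025915067760710553965; 1025915067760710553965 < 1023490369077469249536? NO
The largest n with C(n, 8) < 1023490369077469249536 is n = 1595 (where E[X] = 113419181815929292655/113721152119718805504 ≈ 0.9973446). Hence R_6(8) > 1595, i.e. R_6(8) ≥ 1596.

Largest n = 1595; hence R_6(8) > 1595.


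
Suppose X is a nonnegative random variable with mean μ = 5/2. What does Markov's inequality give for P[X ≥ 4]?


μ = E[X] = 5/2, a = 4.
Markov: P[X ≥ 4] ≤ μ/a = (5/2)/4 = 5/8.
Numerically: ≈ 0.625.
(Since a = 4 > μ = 2.500, the bound 5/8 is < 1 and informative.)

P[X ≥ 4] ≤ 5/8 ≈ 0.625.


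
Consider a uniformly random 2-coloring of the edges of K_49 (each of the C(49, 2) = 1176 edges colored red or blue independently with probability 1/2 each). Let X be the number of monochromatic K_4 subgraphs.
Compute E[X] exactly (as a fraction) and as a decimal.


Let X = Σ_S X_S over the C(49, 4) = 211876 subsets S of size 4, where X_S = 1 if the K_4 on S is monochromatic.
For a fixed S, the K_4 on S has C(4, 2) = 6 edges. P[all 6 edges red] = (1/2)^6, and likewise for blue, so P[monochromatic] = 2·(1/2)^6 = 2^{1 − 6} = 1/32.
By linearity of expectation: E[X] = C(49, 4) · 2^{1 − 6} = 211876 · 1/32 = 52969/8.
Numerically: E[X] ≈ 6621.125000.

E[X] = C(49,4)·2^(1−C(4,2)) = 52969/8 ≈ 6621.125000.


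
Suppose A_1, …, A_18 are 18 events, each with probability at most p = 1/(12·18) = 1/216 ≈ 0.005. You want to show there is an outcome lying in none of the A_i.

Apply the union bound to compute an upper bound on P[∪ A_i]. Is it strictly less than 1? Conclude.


Union bound: P[∪_{i=1}^{18} A_i] ≤ Σ_i P[A_i] ≤ 18·p = 18·(1/216) = 1/12.
Numerically: 1/12 ≈ 0.083.
Is 1/12 < 1? YES.
Since P[∪ A_i] ≤ 1/12 < 1, the complement has P[∩ A_i^c] ≥ 1 − 1/12 = 11/12 > 0, so some outcome avoids every A_i.

18·p = 1/12 ≈ 0.083; existence CERTIFIED by the union bound.


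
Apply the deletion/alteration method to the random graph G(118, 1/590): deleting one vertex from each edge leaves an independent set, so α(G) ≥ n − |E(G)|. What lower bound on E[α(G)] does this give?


E[|E(G)|] = C(118, 2)·p = 6903 · (1/590) = 117/10.
E[α(G)] ≥ n − E[|E(G)|] = 118 − 117/10 = 1063/10.
Numerically: ≈ 106.30000.
(This is only a lower bound; the true E[α(G)] may be larger.)

E[α(G)] ≥ 1063/10 ≈ 106.30000.


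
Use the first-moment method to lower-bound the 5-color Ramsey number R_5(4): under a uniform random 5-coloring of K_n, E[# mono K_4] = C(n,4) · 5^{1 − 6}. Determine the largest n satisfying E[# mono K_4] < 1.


We need C(n, 4) · 5^{1 − 6} < 1, i.e. C(n, 4) < 5^{6 − 1} = 3125.
Check values of n near the boundary:
  n = 17: C(17, 4) = 2380; 2380 < 3125? YES
  n = 18: C(18, 4) = 3060; 3060 < 3125? YES
  n = 19: C(19, 4) = 3876; 3876 < 3125? NO
  n = 20: C(20, 4) = 4845; 4845 < 3125? NO
  n = 21: C(21, 4) = 5985; 5985 < 3125? NO
The largest n with C(n, 4) < 3125 is n = 18 (where E[X] = 612/625 ≈ 0.9792000). Hence R_5(4) > 18, i.e. R_5(4) ≥ 19.

Largest n = 18; hence R_5(4) > 18.


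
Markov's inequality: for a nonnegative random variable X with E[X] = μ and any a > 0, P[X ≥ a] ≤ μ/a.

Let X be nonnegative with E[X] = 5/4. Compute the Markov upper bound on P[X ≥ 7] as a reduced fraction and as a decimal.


μ = E[X] = 5/4, a = 7.
Markov: P[X ≥ 7] ≤ μ/a = (5/4)/7 = 5/28.
Numerically: ≈ 0.179.
(Since a = 7 > μ = 1.250, the bound 5/28 is < 1 and informative.)

P[X ≥ 7] ≤ 5/28 ≈ 0.179.


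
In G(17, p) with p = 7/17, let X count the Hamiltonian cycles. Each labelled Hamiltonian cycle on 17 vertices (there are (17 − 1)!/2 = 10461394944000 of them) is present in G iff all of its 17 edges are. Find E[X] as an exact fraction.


K_17 has (17 − 1)!/2 = 10461394944000 labelled Hamiltonian cycles.
For each such Hamiltonian cycle H, let X_H = 1 if all 17 edges of H are present in G. Then P[X_H = 1] = p^{17} = (7/17)^{17} = 232630513987207/827240261886336764177.
Summing the indicators: E[X] = Σ_H E[X_H] = 10461394944000 · p^{17} = 10461394944000 · 232630513987207/827240261886336764177 = 2433639682845888590481408000/827240261886336764177.
Numerically: E[X] ≈ 2.94188e+06.

E[X] = 10461394944000 · (7/17)^{17} = 2433639682845888590481408000/827240261886336764177 ≈ 2.94188e+06.


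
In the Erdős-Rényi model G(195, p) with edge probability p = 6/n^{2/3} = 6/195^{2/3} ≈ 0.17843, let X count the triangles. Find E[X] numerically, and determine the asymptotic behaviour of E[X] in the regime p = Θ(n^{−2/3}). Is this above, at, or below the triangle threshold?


Number of potential triangles: C(195, 3) = 1216865.
Each occurs with probability p³ ≈ (0.17843)³ ≈ 5.6804734e-03.
By linearity: E[X] = C(195, 3)·p³ ≈ 1216865 · 5.6804734e-03 ≈ 6912.36923.
Since α = 2/3 < 1, p = c/n^{2/3} ≫ 1/n is above the triangle threshold p ~ 1/n. Asymptotically E[X] ~ (c³/6)·n^{3(1−α)} = (6³/6)·n^{1} → ∞; triangles are abundant w.h.p.

E[X] ≈ 6912.36923; in regime p = Θ(1/n^{2/3}) E[X] diverges (above the triangle threshold p ~ 1/n).


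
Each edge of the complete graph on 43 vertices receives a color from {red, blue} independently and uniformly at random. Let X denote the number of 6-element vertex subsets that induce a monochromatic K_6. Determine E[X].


Let X = Σ_S X_S over the C(43, 6) = 6096454 subsets S of size 6, where X_S = 1 if the K_6 on S is monochromatic.
For a fixed S, the K_6 on S has C(6, 2) = 15 edges. P[all 15 edges red] = (1/2)^15, and likewise for blue, so P[monochromatic] = 2·(1/2)^15 = 2^{1 − 15} = 1/16384.
By linearity of expectation: E[X] = C(43, 6) · 2^{1 − 15} = 6096454 · 1/16384 = 3048227/8192.
Numerically: E[X] ≈ 372.0980.

E[X] = C(43,6)·2^(1−C(6,2)) = 3048227/8192 ≈ 372.0980.


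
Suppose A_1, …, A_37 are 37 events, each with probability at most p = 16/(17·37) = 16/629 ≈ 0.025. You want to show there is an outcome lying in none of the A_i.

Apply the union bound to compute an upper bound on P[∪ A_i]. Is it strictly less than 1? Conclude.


Union bound: P[∪_{i=1}^{37} A_i] ≤ Σ_i P[A_i] ≤ 37·p = 37·(16/629) = 16/17.
Numerically: 16/17 ≈ 0.941.
Is 16/17 < 1? YES.
Since P[∪ A_i] ≤ 16/17 < 1, the complement has P[∩ A_i^c] ≥ 1 − 16/17 = 1/17 > 0, so some outcome avoids every A_i.

37·p = 16/17 ≈ 0.941; existence CERTIFIED by the union bound.


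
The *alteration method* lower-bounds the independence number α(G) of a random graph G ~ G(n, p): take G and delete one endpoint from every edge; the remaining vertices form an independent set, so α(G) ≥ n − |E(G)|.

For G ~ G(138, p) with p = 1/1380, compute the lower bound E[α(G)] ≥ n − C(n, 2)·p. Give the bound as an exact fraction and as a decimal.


E[|E(G)|] = C(138, 2)·p = 9453 · (1/1380) = 137/20.
E[α(G)] ≥ n − E[|E(G)|] = 138 − 137/20 = 2623/20.
Numerically: ≈ 131.150000.
(This is only a lower bound; the true E[α(G)] may be larger.)

E[α(G)] ≥ 2623/20 ≈ 131.150000.


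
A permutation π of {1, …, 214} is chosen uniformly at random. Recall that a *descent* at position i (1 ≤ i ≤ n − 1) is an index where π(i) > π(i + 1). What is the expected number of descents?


Write X = Σ X_I over i = 1, …, 213, with X_I the indicator of one descent.
There are 213 indicators.
For each fixed i, the pair (π(i), π(i+1)) is a uniformly random ordered pair of distinct values from {1, …, 214}; by symmetry P[π(i) > π(i+1)] = 1/2.
By linearity: E[X] = 213 · (1/2) = (214 − 1) · (1/2) = 213/2 ≈ 106.500000.

E[X] = 213/2 = 106.500000.


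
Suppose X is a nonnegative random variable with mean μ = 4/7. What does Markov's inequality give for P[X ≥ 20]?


μ = E[X] = 4/7, a = 20.
Markov: P[X ≥ 20] ≤ μ/a = (4/7)/20 = 1/35.
Numerically: ≈ 0.029.
(Since a = 20 > μ = 0.571, the bound 1/35 is < 1 and informative.)

P[X ≥ 20] ≤ 1/35 ≈ 0.029.


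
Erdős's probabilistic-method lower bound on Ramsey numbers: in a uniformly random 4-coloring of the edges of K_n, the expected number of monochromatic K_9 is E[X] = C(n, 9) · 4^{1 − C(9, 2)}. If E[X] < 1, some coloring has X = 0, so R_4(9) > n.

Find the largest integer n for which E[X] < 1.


We need C(n, 9) · 4^{1 − 36} < 1, i.e. C(n, 9) < 4^{36 − 1} = 1180591620717411303424.
Check values of n near the boundary:
  n = 913: C(913, 9) = 1167605542753639808390; 1167605542753639808390 < 1180591620717411303424? YES
  n = 914: C(914, 9) = 1179217089587653905932; 1179217089587653905932 < 1180591620717411303424? YES
  n = 915: C(915, 9) = 1190931166636537885130; 1190931166636537885130 < 1180591620717411303424? NO
  n = 916: C(916, 9) = 1202748565202942340440; 1202748565202942340440 < 1180591620717411303424? NO
  n = 917: C(917, 9) = 1214670081818390006810; 1214670081818390006810 < 1180591620717411303424? NO
The largest n with C(n, 9) < 1180591620717411303424 is n = 914 (where E[X] = 294804272396913476483/295147905179352825856 ≈ 0.9988). Hence R_4(9) > 914, i.e. R_4(9) ≥ 915.

Largest n = 914; hence R_4(9) > 914.


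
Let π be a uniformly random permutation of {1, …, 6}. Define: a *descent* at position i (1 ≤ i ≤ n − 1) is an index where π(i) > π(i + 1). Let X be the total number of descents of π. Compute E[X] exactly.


Write X = Σ X_I over i = 1, …, 5, with X_I the indicator of one descent.
There are 5 indicators.
For each fixed i, the pair (π(i), π(i+1)) is a uniformly random ordered pair of distinct values from {1, …, 6}; by symmetry P[π(i) > π(i+1)] = 1/2.
By linearity: E[X] = 5 · (1/2) = (6 − 1) · (1/2) = 5/2 ≈ 2.500000.

E[X] = 5/2 = 2.500000.


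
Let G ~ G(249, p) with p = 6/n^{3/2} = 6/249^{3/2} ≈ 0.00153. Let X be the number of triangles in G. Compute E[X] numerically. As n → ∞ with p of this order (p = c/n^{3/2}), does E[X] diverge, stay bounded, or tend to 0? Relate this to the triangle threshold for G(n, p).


Number of potential triangles: C(249, 3) = 2542124.
Each occurs with probability p³ ≈ (0.00153)³ ≈ 3.56087e-09.
By linearity: E[X] = C(249, 3)·p³ ≈ 2542124 · 3.56087e-09 ≈ 0.009.
Since α = 3/2 > 1, p = c/n^{3/2} = o(1/n) is below the triangle threshold p ~ 1/n. Asymptotically E[X] ~ (c³/6)·n^{3(1−α)} = (6³/6)·n^{-1.5} → 0, so by Markov's inequality G has no triangles w.h.p.

E[X] ≈ 0.009; in regime p = Θ(1/n^{3/2}) E[X] tends to 0 (below the triangle threshold p ~ 1/n).
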